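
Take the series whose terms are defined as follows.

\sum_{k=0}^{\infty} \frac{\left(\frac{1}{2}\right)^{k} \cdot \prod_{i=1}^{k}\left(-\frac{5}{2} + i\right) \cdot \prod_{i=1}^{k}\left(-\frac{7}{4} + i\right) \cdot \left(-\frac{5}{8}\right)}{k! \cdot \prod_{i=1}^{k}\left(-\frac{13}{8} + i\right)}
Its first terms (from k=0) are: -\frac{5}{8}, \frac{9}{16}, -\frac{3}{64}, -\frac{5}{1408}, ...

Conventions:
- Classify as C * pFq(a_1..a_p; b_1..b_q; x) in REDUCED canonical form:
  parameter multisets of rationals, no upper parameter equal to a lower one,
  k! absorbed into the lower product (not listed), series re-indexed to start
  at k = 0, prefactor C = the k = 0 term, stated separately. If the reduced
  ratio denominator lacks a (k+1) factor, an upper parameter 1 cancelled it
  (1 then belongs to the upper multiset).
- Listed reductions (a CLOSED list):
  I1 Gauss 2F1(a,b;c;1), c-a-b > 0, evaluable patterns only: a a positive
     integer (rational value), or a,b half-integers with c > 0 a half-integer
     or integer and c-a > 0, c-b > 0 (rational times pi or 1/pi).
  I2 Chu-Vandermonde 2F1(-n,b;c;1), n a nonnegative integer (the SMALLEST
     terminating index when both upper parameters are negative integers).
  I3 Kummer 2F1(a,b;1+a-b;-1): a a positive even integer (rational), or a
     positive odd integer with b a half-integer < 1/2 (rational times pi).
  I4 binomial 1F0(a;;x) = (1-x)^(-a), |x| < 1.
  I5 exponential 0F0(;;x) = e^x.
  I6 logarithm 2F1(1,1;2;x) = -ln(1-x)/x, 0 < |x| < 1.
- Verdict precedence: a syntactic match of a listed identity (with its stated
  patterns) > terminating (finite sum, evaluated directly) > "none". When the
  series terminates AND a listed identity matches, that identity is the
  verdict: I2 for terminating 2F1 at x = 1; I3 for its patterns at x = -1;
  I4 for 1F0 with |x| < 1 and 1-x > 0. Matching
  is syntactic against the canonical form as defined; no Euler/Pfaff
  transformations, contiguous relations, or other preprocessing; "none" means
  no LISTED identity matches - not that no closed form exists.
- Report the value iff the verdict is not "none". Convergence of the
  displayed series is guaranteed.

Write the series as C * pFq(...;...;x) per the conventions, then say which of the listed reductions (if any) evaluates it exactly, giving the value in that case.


Prefactor -\frac{5}{8}, argument \frac{1}{2}: 2F1 with upper {-\frac{3}{2}, -\frac{3}{4}} over lower {-\frac{5}{8}}. Verdict: none (x = \frac{1}{2}): each listed identity misses the multisets {-\frac{3}{2}, -\frac{3}{4}} ; {-\frac{5}{8}}.

The tell: t_0 = -\frac{5}{8} here, and the running product (prefactor -5/8) telescopes to a rising factorial.
Consecutive-term ratio: r(k) = \frac{1}{2} * (k-\frac{3}{2}) (k-\frac{3}{4}) / [(k-\frac{5}{8}) (k+1)] - poly over poly, x = \frac{1}{2} from leading terms; C = -\frac{5}{8} at k = 0.


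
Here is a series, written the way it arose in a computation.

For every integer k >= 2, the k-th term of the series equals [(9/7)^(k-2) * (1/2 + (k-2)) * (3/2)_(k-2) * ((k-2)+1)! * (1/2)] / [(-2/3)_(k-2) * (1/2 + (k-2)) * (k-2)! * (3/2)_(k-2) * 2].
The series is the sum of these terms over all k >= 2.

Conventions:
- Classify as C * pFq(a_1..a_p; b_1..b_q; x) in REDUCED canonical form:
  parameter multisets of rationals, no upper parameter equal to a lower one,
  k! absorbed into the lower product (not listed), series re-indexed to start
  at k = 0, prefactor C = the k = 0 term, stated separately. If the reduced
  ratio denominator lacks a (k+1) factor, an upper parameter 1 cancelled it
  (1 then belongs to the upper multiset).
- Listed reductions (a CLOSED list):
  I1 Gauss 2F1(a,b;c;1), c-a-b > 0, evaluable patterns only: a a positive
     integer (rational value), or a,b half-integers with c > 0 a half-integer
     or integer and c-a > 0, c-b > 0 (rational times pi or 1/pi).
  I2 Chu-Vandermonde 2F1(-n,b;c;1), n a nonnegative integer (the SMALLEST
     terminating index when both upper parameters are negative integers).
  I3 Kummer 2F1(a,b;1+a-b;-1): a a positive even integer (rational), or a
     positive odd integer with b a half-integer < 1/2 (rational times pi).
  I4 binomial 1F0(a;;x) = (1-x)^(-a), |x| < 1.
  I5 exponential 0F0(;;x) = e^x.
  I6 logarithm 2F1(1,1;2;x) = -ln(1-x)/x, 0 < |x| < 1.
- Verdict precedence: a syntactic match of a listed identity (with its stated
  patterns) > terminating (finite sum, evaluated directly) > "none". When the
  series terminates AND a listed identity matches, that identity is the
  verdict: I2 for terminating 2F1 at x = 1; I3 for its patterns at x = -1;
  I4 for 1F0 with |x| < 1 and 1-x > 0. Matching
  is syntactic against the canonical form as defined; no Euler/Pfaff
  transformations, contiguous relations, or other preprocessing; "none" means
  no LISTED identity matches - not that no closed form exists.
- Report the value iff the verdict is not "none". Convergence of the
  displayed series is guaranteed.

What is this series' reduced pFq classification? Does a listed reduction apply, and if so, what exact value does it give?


At argument 9/7: a 1F1 with upper {2}, lower {-2/3}, scaled by C = 1/4. Verdict: no listed reduction: x = 9/7 and upper {2} fail every I1-I6 pattern.

Structural cue: t_0 being 1/4, the constant factors (C = 1/4) combine into one prefactor.
Adjacent-term ratio: r(k) = (9/7) * (k+2) / [(k-2/3) (k+1)] - poly over poly, x = (9/7) from leading terms; C = 1/4 at k = 0.


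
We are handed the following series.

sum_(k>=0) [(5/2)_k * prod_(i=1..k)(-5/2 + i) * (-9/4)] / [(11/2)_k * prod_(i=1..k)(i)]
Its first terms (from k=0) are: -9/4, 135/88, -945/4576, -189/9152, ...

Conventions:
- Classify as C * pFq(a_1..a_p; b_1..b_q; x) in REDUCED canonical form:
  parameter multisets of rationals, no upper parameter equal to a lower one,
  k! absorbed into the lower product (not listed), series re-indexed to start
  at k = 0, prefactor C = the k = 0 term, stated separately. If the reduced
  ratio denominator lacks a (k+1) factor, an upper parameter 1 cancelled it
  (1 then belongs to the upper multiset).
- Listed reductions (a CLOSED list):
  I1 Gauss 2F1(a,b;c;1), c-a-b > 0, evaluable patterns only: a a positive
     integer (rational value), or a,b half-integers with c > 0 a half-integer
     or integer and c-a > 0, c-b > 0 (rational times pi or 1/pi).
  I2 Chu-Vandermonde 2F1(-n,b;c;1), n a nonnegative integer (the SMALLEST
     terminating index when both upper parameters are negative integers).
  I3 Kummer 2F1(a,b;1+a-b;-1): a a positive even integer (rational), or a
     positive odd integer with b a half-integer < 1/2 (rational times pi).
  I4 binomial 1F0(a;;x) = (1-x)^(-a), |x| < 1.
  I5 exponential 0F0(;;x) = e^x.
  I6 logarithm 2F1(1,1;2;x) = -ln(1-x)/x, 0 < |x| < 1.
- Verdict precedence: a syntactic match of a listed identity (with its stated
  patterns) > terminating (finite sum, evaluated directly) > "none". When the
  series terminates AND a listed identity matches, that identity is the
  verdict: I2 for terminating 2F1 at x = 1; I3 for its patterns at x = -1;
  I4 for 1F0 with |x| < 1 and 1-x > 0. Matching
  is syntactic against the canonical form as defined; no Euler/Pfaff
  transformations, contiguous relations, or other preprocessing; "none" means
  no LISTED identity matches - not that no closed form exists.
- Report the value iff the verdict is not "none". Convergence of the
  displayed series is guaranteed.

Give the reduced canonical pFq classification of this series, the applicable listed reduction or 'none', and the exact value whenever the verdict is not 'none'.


Reduced: x = 1, 2F1, upper = {-3/2, 5/2}, lower = {11/2}, C = -9/4. Verdict: Gauss's theorem I1 (half-integer case) fires (x = 1; upper {-3/2, 5/2} half-integers, c = 11/2 in the evaluable pattern). Sum: (-19845/65536) * pi.

Structural cue: with t_0 = -9/4, the running product (prefactor -9/4) telescopes to a rising factorial.
Consecutive-term ratio: r(k) = 1 * (k-3/2) (k+5/2) / [(k+11/2) (k+1)] - poly over poly, x = 1 from leading terms; C = -9/4 at k = 0.


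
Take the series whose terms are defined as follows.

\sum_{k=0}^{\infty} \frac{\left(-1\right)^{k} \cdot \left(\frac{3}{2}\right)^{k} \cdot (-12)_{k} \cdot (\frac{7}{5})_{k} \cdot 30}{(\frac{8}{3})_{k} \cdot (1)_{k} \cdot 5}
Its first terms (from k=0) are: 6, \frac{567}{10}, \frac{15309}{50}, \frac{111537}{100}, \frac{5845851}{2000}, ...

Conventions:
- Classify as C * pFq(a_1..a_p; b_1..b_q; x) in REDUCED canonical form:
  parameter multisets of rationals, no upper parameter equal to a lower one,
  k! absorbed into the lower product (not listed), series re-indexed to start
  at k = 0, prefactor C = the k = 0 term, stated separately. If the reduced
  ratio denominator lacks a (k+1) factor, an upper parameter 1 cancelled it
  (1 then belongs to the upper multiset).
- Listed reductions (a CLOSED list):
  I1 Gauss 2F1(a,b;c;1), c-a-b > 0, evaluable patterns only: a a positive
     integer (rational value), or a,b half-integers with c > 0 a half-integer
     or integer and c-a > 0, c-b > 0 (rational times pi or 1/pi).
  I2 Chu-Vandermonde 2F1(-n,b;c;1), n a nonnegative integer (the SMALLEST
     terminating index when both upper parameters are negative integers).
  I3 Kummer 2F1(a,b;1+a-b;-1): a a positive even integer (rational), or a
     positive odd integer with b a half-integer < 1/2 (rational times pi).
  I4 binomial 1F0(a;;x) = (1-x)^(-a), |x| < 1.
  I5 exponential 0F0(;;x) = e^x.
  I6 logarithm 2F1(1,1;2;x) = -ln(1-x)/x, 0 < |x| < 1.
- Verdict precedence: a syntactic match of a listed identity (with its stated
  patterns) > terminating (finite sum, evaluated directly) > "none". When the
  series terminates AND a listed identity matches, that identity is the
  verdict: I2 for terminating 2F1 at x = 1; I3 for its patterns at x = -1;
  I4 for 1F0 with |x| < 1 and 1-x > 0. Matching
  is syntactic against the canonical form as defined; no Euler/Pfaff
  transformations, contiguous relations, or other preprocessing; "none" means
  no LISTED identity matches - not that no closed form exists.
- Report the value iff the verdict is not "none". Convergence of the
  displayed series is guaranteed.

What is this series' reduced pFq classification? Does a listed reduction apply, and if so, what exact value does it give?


Prefactor 6, argument -\frac{3}{2}: 2F1 with upper {-12, \frac{7}{5}} over lower {\frac{8}{3}}. Verdict: terminating - upper -12 stops the sum at k = 12; the 13 terms are added exactly. Hence: \frac{16042786614274545828033}{386425000000000000}.

The tell: from the first term 6: the (-1)^k factor (C = 6, x = -3/2) folds into the argument's sign.
Term ratio: r(k) = -\frac{3}{2} * (k-12) (k+\frac{7}{5}) / [(k+\frac{8}{3}) (k+1)] - rational in k. x = -\frac{3}{2}; t_0 = 6; negate the roots.


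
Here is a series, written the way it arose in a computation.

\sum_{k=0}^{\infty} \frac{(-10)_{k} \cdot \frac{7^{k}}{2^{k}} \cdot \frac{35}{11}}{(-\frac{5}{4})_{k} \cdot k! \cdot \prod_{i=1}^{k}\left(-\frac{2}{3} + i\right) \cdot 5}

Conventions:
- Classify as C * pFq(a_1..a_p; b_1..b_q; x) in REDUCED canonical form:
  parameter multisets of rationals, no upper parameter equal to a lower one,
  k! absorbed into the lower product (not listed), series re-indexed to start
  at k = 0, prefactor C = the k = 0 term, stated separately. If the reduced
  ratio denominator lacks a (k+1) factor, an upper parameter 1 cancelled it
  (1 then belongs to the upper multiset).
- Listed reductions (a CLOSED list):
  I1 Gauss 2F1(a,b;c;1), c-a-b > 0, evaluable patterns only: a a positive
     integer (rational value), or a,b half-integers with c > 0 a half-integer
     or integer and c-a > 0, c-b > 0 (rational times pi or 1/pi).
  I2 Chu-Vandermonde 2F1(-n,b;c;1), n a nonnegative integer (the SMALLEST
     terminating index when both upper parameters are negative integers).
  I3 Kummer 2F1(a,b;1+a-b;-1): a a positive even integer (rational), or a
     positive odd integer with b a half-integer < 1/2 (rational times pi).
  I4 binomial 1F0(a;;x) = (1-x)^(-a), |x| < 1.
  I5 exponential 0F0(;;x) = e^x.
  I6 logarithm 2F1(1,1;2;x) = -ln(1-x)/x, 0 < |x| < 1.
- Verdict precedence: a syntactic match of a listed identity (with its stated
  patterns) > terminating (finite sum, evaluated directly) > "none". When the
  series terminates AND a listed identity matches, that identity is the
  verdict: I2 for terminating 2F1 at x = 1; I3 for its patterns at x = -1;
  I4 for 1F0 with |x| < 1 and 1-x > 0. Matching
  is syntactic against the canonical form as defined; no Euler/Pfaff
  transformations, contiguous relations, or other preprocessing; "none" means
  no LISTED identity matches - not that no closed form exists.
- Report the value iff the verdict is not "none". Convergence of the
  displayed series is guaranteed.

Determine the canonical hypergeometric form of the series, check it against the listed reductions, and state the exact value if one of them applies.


At argument \frac{7}{2}: a 1F2 with upper {-10}, lower {-\frac{5}{4}, \frac{1}{3}}, scaled by C = \frac{7}{11}. Verdict: terminating - the sum ends at index 10 because -10 is a negative integer; exact evaluation follows. Value: -\frac{14635327752412577}{13917722121875}.

Key step: t_0 = \frac{7}{11} here, and the lower running product (prefactor 7/11) is a rising factorial.
Ratio: r(k) = \frac{7}{2} * (k-10) / [(k-\frac{5}{4}) (k+\frac{1}{3}) (k+1)] - poly over poly, x = \frac{7}{2} from leading terms; C = \frac{7}{11} at k = 0.


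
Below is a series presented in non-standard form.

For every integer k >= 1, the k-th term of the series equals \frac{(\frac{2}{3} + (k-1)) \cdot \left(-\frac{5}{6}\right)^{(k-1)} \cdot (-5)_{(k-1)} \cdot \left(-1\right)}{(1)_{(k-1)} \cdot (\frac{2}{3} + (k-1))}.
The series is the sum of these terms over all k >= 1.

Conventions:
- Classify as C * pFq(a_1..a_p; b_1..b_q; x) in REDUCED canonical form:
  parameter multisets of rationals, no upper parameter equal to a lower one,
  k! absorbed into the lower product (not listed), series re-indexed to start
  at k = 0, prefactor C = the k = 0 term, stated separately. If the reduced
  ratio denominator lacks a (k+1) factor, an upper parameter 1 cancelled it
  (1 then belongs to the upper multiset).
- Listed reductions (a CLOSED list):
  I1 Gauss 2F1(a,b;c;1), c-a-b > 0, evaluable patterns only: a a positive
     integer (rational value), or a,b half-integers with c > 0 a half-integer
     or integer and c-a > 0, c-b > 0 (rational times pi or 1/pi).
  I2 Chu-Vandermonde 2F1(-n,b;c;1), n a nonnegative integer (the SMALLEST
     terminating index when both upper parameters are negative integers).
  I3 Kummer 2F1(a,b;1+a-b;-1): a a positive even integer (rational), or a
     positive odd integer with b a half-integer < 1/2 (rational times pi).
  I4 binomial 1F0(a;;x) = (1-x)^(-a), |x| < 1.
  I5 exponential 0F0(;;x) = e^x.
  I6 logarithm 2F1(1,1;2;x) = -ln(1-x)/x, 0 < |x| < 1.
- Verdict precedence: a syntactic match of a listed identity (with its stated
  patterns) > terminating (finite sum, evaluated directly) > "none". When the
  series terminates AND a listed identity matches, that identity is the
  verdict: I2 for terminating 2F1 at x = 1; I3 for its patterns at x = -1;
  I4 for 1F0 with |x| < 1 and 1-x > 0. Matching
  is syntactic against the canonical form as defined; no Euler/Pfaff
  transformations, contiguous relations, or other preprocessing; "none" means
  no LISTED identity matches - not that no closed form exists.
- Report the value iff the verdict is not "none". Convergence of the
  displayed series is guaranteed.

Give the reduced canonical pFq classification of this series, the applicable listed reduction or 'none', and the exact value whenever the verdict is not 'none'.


With C = -1: the canonical form is 1F0(-5; -; -\frac{5}{6}). Verdict: binomial (I4) applies (the 1F0 binomial series: exponent 5, x = -\frac{5}{6}). Value: -\frac{161051}{7776}.

Structural cue: t_0 being -1, (1)_k (C = -1, x = -5/6) is k! itself.
Ratio: r(k) = -\frac{5}{6} * (k-5) / [(k+1)] - rational in k, leading ratio -\frac{5}{6}; with t_0 = -1, classification follows.


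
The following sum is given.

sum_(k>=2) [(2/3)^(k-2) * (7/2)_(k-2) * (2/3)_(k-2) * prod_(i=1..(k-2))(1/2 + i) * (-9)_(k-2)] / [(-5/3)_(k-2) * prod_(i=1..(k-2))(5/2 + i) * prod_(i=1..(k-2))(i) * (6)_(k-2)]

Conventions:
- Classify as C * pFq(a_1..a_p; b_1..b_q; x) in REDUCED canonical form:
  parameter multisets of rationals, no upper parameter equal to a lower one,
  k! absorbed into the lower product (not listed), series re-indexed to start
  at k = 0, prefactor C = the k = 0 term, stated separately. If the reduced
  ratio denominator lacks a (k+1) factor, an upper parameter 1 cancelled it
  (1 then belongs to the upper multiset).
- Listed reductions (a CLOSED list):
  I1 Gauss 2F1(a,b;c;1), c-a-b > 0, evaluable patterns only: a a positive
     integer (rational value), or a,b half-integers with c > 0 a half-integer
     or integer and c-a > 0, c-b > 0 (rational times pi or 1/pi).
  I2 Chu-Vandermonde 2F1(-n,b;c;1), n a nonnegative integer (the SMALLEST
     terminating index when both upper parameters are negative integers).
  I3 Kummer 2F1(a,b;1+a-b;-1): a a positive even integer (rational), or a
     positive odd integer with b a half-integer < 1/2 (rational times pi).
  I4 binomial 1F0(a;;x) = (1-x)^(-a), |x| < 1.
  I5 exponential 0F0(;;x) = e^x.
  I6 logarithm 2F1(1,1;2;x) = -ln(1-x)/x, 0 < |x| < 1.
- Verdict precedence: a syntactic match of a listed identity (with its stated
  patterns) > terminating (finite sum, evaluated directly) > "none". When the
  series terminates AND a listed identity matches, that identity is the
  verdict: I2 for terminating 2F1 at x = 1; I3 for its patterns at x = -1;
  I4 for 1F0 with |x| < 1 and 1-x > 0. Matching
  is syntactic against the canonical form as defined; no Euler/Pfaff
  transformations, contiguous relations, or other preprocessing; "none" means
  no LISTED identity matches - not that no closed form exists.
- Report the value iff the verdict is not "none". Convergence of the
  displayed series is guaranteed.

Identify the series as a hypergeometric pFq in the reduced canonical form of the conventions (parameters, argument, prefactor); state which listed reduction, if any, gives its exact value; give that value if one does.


Reduced: x = 2/3, 3F2, upper = {-9, 2/3, 3/2}, lower = {-5/3, 6}, C = 1. Verdict: terminating - no listed pattern fits, but -9 in the upper list cuts the series at k = 9; direct evaluation. Exact value: 112122527/143292240.

The tell: x = (2/3) and the lower running product (C = 1, x = 2/3) is a rising factorial.
Ratio: r(k) = (2/3) * (k-9) (k+2/3) (k+3/2) / [(k-5/3) (k+6) (k+1)] - rational; roots negated = parameters, x = (2/3), C = 1.


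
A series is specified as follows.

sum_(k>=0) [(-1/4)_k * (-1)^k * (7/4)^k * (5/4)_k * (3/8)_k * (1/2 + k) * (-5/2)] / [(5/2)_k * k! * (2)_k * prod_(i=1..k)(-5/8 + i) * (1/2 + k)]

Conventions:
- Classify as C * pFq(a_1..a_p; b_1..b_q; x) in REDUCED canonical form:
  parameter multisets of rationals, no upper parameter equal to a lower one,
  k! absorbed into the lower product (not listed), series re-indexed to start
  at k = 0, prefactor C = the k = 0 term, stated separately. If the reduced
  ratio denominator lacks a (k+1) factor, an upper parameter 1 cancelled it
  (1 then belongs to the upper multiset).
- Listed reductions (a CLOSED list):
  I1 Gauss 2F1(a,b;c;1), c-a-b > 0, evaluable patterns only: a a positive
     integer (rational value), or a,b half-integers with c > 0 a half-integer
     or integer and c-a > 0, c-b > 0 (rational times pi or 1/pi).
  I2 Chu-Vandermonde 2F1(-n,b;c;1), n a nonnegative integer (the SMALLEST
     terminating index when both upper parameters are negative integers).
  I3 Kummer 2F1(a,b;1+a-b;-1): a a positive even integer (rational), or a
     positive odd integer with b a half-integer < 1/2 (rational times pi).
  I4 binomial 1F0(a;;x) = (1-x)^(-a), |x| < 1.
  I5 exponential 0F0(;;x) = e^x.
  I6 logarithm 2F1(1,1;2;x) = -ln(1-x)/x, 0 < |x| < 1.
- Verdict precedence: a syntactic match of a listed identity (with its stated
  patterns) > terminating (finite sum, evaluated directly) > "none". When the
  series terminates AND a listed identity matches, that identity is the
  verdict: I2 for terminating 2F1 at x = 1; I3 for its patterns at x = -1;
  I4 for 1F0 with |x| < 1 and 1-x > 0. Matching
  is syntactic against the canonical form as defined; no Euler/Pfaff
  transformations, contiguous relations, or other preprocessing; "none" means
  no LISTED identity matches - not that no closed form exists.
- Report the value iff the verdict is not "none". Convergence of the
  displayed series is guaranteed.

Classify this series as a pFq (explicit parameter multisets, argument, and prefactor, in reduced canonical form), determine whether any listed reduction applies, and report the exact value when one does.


This is -5/2 * 2F2(-1/4, 5/4; 2, 5/2; -7/4) in reduced canonical form. Verdict: none (x = -7/4): each listed identity misses the multisets {-1/4, 5/4} ; {2, 5/2}.

First insight: x = (-7/4) and striking the common factor k + 1/2 reduces the term (C = -5/2).
Step ratio: r(k) = (-7/4) * (k-1/4) (k+5/4) / [(k+2) (k+5/2) (k+1)] ; factor over Q: parameters, x = (-7/4), and C = -5/2.


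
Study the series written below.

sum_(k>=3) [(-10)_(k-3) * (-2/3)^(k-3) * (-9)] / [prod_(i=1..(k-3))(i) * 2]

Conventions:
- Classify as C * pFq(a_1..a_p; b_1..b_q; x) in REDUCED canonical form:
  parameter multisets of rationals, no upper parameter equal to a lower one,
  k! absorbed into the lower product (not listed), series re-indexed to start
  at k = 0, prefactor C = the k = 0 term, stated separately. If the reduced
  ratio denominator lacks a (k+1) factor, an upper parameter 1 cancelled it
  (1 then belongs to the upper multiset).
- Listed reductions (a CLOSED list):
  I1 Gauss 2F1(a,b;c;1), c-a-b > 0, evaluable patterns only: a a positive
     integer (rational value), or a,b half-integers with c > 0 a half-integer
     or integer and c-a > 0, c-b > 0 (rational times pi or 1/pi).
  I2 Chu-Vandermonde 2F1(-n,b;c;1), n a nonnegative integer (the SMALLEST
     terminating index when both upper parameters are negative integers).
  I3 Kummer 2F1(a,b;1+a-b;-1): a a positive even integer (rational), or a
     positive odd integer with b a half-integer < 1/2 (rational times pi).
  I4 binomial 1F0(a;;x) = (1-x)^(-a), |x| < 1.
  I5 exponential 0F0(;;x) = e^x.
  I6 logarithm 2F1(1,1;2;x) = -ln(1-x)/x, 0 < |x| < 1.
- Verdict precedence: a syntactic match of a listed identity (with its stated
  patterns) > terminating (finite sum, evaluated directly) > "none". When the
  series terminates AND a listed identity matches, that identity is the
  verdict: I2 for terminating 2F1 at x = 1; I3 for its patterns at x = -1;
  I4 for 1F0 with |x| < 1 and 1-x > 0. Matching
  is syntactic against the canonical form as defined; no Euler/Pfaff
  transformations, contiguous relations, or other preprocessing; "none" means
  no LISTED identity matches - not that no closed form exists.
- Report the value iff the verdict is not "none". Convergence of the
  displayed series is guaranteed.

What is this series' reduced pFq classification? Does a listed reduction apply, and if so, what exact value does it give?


Prefactor -9/2, argument -2/3: 1F0 with upper {-10} over lower {-}. Verdict (x = -2/3): binomial (I4) applies (the 1F0 binomial series: exponent 10, x = -2/3). Exact value: -9765625/13122.

Key observation: x = (-2/3) and the product of the first k integers (C = -9/2) is k!.
Adjacent-term ratio: r(k) = (-2/3) * (k-10) / [(k+1)] - rational in k. x = (-2/3); t_0 = -9/2; negate the roots.


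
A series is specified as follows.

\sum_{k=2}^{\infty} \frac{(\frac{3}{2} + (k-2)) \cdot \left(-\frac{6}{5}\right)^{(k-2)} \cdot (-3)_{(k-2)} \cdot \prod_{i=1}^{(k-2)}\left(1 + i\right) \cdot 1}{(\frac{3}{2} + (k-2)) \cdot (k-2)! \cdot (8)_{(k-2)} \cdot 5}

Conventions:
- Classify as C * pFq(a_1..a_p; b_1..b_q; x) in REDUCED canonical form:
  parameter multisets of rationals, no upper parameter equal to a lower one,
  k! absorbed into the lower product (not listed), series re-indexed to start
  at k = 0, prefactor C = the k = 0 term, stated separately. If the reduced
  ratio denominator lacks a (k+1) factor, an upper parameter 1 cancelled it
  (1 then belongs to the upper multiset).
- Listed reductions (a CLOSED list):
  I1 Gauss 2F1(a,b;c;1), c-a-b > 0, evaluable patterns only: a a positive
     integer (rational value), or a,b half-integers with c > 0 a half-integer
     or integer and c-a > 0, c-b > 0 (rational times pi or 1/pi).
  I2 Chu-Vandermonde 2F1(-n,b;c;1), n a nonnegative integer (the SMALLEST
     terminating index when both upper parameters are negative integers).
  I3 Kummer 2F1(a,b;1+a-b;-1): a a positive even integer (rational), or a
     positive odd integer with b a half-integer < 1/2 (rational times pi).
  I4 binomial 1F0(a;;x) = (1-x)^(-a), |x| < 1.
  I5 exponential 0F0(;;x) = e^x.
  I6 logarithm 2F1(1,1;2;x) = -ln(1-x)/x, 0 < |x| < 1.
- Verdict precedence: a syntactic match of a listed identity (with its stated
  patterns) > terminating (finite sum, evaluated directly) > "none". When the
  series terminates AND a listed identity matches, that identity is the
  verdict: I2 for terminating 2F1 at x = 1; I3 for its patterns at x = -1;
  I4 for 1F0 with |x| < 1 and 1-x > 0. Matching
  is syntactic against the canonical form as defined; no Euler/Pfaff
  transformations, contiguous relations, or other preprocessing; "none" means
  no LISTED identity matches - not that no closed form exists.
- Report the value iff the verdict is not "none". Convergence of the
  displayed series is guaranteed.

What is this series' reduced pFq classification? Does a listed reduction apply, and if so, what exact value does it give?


Key observation: with t_0 = \frac{1}{5}, the factor k + 3/2 cancels (top and bottom), leaving C = 1/5, x = -6/5.
Adjacent-term ratio: r(k) = -\frac{6}{5} * (k-3) (k+2) / [(k+8) (k+1)] - rational; roots negated = parameters, x = -\frac{6}{5}, C = \frac{1}{5}.

This is \frac{1}{5} * 2F1(-3, 2; 8; -\frac{6}{5}) in reduced canonical form. Verdict: terminating (-3 upstairs). 4 nonzero terms in all; added directly. Hence: \frac{2897}{6250}.


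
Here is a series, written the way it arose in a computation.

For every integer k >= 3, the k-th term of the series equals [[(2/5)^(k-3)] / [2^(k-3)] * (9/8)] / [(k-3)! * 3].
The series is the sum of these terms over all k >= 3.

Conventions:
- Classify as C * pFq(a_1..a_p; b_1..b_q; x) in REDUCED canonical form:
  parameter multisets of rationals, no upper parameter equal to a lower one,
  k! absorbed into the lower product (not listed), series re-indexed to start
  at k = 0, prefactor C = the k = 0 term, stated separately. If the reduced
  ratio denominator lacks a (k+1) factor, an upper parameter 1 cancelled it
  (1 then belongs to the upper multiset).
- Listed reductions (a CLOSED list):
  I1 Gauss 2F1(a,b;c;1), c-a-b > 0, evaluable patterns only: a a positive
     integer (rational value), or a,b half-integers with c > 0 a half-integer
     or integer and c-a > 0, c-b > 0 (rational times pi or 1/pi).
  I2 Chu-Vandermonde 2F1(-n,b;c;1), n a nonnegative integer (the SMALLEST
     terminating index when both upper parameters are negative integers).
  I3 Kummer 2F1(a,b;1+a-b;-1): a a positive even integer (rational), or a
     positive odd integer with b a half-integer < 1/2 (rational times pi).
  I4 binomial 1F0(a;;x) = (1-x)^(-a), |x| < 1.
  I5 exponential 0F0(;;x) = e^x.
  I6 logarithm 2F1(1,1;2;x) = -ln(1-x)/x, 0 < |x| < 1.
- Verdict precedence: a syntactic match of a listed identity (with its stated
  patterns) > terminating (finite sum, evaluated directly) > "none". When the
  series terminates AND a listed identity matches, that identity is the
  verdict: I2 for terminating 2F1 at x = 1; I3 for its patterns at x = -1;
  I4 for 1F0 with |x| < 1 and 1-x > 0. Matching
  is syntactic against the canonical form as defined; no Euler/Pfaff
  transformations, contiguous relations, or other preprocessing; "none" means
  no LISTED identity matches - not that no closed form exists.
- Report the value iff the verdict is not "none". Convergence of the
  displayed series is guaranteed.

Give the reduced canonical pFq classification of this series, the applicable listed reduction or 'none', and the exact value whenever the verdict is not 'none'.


Key observation: from the first term 3/8: the constant factors (C = 3/8) combine into one prefactor.
Term ratio: r(k) = (1/5) * 1 / [(k+1)] - poly over poly, x = (1/5) from leading terms; C = 3/8 at k = 0.

This is 3/8 * 0F0(-; -; 1/5) in reduced canonical form. Verdict: the exponential series (I5) applies (the 0F0 exponential series at x = 1/5). Value: (3/8) * e^(1/5).


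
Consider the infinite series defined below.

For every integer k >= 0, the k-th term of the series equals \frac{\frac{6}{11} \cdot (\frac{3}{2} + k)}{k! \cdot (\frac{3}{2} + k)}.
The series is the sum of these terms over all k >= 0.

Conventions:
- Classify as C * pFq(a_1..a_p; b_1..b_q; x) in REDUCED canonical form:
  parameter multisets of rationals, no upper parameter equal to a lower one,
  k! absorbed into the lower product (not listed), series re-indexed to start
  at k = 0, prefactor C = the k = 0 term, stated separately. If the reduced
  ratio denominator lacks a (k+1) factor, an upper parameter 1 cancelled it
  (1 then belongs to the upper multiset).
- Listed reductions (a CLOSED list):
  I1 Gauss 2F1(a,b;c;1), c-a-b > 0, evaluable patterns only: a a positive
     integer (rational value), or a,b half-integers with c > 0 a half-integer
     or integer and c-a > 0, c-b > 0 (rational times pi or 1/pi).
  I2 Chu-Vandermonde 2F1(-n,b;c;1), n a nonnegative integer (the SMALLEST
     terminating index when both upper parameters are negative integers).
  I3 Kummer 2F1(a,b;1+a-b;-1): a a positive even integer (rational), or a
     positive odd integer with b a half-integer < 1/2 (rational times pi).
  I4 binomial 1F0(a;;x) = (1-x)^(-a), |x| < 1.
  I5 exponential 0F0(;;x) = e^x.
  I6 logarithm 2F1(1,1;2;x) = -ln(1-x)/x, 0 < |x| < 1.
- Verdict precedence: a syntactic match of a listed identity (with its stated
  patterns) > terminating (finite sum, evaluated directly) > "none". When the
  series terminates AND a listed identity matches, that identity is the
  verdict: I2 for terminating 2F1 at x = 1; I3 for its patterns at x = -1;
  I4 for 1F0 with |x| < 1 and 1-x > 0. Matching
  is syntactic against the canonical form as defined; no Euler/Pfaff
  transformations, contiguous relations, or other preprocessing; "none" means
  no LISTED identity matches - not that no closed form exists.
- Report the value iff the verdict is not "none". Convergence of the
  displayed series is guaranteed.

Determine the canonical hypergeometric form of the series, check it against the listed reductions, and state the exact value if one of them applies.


With C = \frac{6}{11}: the canonical form is 0F0(-; -; 1). Verdict: the I5 exponential reduction fires (the 0F0 exponential series at x = 1). Hence: \frac{6}{11} \cdot e^{1}.

Structural cue: with t_0 = \frac{6}{11}, k + 3/2 divides numerator and denominator alike; prefactor 6/11 after cancelling.
Adjacent-term ratio: r(k) = 1 * 1 / [(k+1)] - rational in k, leading ratio 1; with t_0 = \frac{6}{11}, classification follows.


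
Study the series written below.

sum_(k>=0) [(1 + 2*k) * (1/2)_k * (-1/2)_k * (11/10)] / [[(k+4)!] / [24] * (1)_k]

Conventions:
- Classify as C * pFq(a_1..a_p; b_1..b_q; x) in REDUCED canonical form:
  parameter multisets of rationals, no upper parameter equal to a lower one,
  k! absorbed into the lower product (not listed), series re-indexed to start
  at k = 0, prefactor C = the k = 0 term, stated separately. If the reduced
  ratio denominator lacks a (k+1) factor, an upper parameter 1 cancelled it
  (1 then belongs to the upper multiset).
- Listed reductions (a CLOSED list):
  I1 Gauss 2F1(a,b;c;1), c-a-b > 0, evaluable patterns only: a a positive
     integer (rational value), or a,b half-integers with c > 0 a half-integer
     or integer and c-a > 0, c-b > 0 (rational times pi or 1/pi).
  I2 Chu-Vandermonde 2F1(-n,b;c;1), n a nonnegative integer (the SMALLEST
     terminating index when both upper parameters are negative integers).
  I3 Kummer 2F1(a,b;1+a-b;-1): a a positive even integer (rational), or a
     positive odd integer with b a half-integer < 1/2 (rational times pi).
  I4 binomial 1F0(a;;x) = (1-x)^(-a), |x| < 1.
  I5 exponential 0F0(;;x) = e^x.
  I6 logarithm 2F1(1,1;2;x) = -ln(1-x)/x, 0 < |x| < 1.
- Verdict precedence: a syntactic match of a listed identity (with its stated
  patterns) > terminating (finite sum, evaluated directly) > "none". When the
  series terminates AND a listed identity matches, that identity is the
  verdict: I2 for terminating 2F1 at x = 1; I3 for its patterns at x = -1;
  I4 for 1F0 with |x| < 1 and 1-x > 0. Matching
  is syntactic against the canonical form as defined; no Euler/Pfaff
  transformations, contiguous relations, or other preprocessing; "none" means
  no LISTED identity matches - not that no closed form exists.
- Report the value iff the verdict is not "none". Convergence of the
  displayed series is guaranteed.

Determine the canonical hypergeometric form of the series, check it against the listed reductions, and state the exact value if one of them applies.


Canonical form: C = 11/10 times 2F1 with upper {-1/2, 3/2}, lower {5}, x = 1. Verdict (x = 1): Gauss (I1, half-integer pattern) applies (x = 1; upper {-1/2, 3/2} half-integers, c = 5 in the evaluable pattern). Value: (22528/7875) / pi.

Structural cue: t_0 being 11/10, (1)_k (prefactor 11/10) is k! itself.
Term ratio: r(k) = 1 * (k-1/2) (k+3/2) / [(k+5) (k+1)] ; factor over Q: parameters, x = 1, and C = 11/10.


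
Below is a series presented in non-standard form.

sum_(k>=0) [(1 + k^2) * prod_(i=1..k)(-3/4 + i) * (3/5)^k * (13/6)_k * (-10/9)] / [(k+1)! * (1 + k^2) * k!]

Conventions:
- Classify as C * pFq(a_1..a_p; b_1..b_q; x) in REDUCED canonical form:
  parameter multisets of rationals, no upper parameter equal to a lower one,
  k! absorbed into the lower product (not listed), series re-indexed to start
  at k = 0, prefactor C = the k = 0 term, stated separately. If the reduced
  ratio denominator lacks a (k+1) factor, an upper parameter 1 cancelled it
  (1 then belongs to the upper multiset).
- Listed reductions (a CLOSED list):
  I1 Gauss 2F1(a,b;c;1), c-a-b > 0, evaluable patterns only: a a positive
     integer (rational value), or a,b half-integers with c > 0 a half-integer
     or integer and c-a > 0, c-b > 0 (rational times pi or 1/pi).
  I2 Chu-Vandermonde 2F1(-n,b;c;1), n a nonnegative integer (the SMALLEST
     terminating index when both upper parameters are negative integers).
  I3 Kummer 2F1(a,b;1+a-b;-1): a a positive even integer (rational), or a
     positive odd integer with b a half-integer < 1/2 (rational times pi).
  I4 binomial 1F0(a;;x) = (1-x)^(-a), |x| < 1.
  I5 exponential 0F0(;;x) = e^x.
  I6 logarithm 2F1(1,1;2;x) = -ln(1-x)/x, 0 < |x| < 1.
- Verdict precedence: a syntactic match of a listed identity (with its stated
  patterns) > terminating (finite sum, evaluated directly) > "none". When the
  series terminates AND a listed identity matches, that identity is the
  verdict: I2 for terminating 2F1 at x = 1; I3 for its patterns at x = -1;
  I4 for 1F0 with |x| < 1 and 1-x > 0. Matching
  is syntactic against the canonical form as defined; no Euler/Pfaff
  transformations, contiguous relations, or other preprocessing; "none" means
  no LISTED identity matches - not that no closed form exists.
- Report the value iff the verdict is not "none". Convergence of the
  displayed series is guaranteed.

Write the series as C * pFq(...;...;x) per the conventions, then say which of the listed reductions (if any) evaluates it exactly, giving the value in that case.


The series (x = 3/5) is 2F1: upper {1/4, 13/6}, lower {2}, prefactor -10/9. Verdict: none here - no I1-I6 shape fits x = 3/5 with lower {2}.

First insight: t_0 being -10/9, the running product (C = -10/9, x = 3/5) telescopes to a rising factorial.
Step ratio: r(k) = (3/5) * (k+1/4) (k+13/6) / [(k+2) (k+1)] - poly over poly, x = (3/5) from leading terms; C = -10/9 at k = 0.


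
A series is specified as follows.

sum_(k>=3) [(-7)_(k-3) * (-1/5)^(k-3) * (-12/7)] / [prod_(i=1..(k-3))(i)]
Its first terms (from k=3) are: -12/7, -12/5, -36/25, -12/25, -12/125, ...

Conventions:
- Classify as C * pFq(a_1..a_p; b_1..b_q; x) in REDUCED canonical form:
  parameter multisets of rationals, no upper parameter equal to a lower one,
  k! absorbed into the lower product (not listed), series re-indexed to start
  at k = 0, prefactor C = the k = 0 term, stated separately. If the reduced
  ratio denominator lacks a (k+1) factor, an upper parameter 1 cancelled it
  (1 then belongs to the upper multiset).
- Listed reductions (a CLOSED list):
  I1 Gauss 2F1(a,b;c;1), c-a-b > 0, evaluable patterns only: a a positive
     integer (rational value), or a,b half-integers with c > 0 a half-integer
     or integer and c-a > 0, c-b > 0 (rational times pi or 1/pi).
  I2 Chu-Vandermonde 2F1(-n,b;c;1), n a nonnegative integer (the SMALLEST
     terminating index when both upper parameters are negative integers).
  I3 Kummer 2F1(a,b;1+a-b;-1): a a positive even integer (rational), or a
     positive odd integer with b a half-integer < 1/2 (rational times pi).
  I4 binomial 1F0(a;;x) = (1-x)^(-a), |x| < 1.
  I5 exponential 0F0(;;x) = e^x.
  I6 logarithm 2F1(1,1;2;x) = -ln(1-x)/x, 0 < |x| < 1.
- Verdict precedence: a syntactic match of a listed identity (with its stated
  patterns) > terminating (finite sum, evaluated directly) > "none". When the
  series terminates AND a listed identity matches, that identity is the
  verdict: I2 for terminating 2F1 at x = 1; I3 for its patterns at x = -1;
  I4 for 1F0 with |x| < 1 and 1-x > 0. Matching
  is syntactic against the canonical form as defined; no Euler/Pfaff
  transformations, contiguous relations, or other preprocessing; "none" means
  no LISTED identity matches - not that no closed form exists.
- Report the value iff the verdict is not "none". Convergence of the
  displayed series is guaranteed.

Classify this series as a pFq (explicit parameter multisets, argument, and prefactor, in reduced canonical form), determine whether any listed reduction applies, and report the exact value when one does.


Reduced: x = -1/5, 1F0, upper = {-7}, lower = {-}, C = -12/7. Verdict (x = -1/5): the binomial series (I4) applies (the 1F0 binomial series: exponent 7, x = -1/5). Sum: -3359232/546875.

Key step: t_0 being -12/7, the product of the first k integers (C = -12/7) is k!.
Step ratio: r(k) = (-1/5) * (k-7) / [(k+1)] - rational; roots negated = parameters, x = (-1/5), C = -12/7.


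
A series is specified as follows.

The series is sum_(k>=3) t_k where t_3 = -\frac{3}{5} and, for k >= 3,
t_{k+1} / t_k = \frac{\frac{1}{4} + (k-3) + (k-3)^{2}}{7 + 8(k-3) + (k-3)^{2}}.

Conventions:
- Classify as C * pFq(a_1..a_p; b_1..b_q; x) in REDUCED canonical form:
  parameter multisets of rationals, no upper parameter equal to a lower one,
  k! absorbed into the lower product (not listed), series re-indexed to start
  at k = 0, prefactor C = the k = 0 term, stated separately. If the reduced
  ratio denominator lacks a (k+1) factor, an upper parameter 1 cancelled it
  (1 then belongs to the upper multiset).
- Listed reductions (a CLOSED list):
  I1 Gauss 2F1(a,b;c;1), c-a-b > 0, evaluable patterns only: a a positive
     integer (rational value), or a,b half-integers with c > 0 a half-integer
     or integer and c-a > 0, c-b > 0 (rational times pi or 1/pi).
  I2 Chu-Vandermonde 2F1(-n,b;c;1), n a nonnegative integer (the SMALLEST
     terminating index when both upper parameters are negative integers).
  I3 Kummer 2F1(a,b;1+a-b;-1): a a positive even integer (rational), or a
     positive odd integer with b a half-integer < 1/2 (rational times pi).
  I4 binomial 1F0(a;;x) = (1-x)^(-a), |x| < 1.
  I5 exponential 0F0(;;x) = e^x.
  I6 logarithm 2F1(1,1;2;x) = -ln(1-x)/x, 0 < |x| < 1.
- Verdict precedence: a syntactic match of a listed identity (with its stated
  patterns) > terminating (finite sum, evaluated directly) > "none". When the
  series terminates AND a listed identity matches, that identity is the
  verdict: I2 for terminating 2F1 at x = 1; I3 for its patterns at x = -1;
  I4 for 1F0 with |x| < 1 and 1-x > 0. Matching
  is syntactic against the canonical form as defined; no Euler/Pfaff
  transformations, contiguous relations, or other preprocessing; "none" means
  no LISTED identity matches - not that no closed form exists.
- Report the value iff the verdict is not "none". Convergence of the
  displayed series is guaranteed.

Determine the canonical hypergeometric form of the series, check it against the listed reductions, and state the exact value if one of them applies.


At argument 1: a 2F1 with upper {\frac{1}{2}, \frac{1}{2}}, lower {7}, scaled by C = -\frac{3}{5}. Verdict: Gauss (I1, half-integer pattern) matches (x = 1; upper {\frac{1}{2}, \frac{1}{2}} half-integers, c = 7 in the evaluable pattern). Value: \left(-\frac{524288}{266805}\right) / \pi.

Key step: t_0 being -\frac{3}{5}, the expanded ratio factors over Q; prefactor -3/5, roots give parameters.
Consecutive-term ratio: r(k) = 1 * (k+\frac{1}{2}) (k+\frac{1}{2}) / [(k+7) (k+1)] - rational; roots negated = parameters, x = 1, C = -\frac{3}{5}.
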